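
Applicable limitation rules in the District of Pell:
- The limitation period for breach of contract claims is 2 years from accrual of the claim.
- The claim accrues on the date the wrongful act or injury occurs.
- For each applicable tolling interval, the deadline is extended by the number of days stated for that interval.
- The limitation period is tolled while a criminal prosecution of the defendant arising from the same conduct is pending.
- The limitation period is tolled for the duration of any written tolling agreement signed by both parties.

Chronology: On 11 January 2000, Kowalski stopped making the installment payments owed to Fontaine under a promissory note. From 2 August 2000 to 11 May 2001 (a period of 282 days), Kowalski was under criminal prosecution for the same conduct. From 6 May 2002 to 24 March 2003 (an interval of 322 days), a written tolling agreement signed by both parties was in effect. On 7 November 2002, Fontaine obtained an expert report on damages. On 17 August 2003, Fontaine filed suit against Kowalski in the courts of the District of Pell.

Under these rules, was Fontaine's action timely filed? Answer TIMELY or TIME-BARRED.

TIMELY

The limitation period began to run on 11 January 2000.
2 years from 11 January 2000 is 11 January 2002.
The period was tolled for 282 days by the pending criminal prosecution (2 August 2000 to 11 May 2001), pushing the deadline to 20 October 2002.
The period was tolled for 322 days by the written tolling agreement (6 May 2002 to 24 March 2003), pushing the deadline to 7 September 2003.
The other events in the timeline have no effect on the limitation period under the stated rules.
The 17 August 2003 filing precedes the 7 September 2003 deadline; the claim is timely.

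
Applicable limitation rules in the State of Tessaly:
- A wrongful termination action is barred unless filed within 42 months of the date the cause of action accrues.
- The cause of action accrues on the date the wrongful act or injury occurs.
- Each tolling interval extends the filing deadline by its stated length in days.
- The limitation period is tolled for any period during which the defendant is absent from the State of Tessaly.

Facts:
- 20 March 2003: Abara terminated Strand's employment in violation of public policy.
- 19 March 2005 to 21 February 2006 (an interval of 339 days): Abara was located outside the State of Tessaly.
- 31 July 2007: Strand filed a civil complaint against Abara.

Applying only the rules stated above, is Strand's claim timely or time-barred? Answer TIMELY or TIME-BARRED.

TIMELY

The cause of action accrued on 20 March 2003, the date of the act.
Adding the 42 months base period to 20 March 2003 gives a deadline of 20 September 2006, before any tolling.
Because the defendant's absence from the jurisdiction ran from 19 March 2005 to 21 February 2006, the deadline is extended by 339 days to 25 August 2007.
The 31 July 2007 filing precedes the 25 August 2007 deadline; the claim is timely.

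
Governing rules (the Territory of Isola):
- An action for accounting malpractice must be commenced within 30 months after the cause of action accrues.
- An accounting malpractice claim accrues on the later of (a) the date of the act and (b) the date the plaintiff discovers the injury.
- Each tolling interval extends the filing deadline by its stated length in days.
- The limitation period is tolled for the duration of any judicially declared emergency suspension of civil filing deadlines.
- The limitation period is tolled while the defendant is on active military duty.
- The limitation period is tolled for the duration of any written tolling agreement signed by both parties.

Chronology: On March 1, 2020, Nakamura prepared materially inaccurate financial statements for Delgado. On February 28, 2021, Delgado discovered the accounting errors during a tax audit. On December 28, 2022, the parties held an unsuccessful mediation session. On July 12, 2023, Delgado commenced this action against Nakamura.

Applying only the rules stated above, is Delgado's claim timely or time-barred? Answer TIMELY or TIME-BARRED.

Taking the later of the act (March 1, 2020) and discovery (February 28, 2021), the claim accrued on February 28, 2021.
The untolled deadline — 30 months after February 28, 2021 — is August 28, 2023.
The other events in the timeline have no effect on the limitation period under the stated rules.
The July 12, 2023 filing precedes the August 28, 2023 deadline; the claim is timely.

TIMELY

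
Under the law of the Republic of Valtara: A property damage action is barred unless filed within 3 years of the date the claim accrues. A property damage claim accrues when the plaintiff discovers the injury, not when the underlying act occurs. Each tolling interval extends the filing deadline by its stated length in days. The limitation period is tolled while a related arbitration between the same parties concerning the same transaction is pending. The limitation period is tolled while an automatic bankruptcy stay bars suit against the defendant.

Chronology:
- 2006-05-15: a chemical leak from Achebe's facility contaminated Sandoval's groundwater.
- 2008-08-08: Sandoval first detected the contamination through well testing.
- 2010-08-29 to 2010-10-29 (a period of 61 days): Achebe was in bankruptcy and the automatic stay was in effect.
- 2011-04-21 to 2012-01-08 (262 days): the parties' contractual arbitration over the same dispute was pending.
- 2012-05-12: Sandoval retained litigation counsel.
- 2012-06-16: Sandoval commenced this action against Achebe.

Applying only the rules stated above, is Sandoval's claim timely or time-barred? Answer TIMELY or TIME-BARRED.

TIMELY

Under the discovery rule, the claim accrued on 2008-08-08, when Sandoval discovered the injury — not on the 2006-05-15 date of the underlying act.
3 years from 2008-08-08 is 2011-08-08.
Because the automatic bankruptcy stay ran from 2010-08-29 to 2010-10-29, the deadline is extended by 61 days to 2011-10-08.
The pending related arbitration from 2011-04-21 to 2012-01-08 tolled the period for 262 days, extending the deadline to 2012-06-26.
None of the other events listed affects the running of the period under the stated rules.
Filing on 2012-06-16 beat the 2012-06-26 deadline — the action is timely.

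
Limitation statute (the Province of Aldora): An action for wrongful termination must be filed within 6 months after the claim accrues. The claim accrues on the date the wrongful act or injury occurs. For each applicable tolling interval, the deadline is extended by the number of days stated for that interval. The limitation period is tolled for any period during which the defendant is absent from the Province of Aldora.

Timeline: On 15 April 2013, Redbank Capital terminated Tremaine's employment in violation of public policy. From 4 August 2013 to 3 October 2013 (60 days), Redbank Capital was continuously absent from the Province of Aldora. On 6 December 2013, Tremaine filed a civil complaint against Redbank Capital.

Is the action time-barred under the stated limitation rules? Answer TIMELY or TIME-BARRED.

TIMELY

The claim accrued on 15 April 2013, the date of the act.
6 months from 15 April 2013 is 15 October 2013.
The defendant's absence from the jurisdiction from 4 August 2013 to 3 October 2013 tolled the period for 60 days, extending the deadline to 14 December 2013.
Filing on 6 December 2013 beat the 14 December 2013 deadline — the action is timely.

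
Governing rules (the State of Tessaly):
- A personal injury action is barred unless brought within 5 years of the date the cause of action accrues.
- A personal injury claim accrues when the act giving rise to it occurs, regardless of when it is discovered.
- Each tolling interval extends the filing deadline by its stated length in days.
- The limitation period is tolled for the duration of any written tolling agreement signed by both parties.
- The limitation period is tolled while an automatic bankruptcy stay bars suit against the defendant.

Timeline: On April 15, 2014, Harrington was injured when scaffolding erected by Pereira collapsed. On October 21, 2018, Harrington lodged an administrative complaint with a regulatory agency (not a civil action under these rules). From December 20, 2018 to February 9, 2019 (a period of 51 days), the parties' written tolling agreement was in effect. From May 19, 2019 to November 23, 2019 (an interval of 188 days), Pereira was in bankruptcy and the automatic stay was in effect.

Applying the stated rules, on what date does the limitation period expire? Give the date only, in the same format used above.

The claim accrued on April 15, 2014, when the wrongful act occurred.
Adding the 5 years base period to April 15, 2014 gives a deadline of April 15, 2019, before any tolling.
The written tolling agreement from December 20, 2018 to February 9, 2019 tolled the period for 51 days, extending the deadline to June 5, 2019.
The period was tolled for 188 days by the automatic bankruptcy stay (May 19, 2019 to November 23, 2019), pushing the deadline to December 10, 2019.
None of the other events listed affects the running of the period under the stated rules.

December 10, 2019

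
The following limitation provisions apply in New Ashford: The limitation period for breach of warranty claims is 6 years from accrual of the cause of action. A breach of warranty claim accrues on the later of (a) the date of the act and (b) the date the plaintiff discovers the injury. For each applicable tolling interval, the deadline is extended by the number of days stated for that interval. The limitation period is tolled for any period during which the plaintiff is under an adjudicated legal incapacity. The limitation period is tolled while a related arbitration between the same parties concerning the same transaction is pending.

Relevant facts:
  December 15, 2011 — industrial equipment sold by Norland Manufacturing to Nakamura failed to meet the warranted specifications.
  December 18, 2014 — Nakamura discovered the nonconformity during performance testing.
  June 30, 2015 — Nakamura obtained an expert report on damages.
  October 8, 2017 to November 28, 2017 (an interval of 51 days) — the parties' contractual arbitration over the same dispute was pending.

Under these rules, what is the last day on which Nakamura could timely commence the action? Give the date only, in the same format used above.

The claim accrued on December 18, 2014 — the later of the December 15, 2011 act and the December 18, 2014 discovery.
Adding the 6 years base period to December 18, 2014 gives a deadline of December 18, 2020, before any tolling.
The period was tolled for 51 days by the pending related arbitration (October 8, 2017 to November 28, 2017), pushing the deadline to February 7, 2021.
None of the other events listed affects the running of the period under the stated rules.

February 7, 2021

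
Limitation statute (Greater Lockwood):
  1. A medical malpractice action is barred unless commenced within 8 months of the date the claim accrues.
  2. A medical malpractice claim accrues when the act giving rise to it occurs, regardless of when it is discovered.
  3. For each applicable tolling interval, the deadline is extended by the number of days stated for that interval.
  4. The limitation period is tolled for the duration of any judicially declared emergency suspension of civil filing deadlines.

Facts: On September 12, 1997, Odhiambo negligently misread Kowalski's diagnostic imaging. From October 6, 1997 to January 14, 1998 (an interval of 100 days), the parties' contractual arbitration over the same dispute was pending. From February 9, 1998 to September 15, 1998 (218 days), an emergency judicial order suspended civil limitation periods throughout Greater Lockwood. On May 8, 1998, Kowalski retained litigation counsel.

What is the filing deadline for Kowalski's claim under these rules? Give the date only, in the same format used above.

December 16, 1998

The limitation period began to run on September 12, 1997.
Adding the 8 months base period to September 12, 1997 gives a deadline of May 12, 1998, before any tolling.
Because the emergency suspension of filing deadlines ran from February 9, 1998 to September 15, 1998, the deadline is extended by 218 days to December 16, 1998.
Although a pending arbitration ran from October 6, 1997 to January 14, 1998, the stated rules do not make that a tolling event, so it is disregarded.
Nothing else in the chronology tolls or restarts the period.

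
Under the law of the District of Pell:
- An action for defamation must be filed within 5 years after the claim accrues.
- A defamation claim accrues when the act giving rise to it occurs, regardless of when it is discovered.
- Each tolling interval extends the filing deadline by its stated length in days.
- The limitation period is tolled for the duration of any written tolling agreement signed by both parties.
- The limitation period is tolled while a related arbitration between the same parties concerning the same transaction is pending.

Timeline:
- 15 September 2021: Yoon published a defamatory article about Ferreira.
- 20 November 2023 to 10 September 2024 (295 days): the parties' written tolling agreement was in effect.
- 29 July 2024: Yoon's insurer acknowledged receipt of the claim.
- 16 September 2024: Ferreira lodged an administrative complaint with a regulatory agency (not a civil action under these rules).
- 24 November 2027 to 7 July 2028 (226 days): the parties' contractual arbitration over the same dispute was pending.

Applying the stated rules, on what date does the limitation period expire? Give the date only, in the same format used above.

7 July 2027

The claim accrued on 15 September 2021, the date of the act.
5 years from 15 September 2021 is 15 September 2026.
The period was tolled for 295 days by the written tolling agreement (20 November 2023 to 10 September 2024), pushing the deadline to 7 July 2027.
The pending related arbitration starting 24 November 2027 came too late — the period had run on 7 July 2027 — and so does not extend the deadline.
The other events in the timeline have no effect on the limitation period under the stated rules.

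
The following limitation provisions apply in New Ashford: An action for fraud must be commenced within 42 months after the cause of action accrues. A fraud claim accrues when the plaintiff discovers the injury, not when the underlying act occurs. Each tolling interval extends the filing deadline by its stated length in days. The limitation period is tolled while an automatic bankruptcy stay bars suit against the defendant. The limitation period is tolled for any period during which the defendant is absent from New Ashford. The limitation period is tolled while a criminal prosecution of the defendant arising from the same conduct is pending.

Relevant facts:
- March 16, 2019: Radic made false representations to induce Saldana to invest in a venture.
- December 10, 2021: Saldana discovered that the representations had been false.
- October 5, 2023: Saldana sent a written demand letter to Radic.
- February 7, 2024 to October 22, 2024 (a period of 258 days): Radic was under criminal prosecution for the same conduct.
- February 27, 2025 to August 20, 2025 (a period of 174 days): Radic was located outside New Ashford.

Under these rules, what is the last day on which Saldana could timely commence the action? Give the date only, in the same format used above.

Under the discovery rule, the claim accrued on December 10, 2021, when Saldana discovered the injury — not on the March 16, 2019 date of the underlying act.
The untolled deadline — 42 months after December 10, 2021 — is June 10, 2025.
The pending criminal prosecution from February 7, 2024 to October 22, 2024 tolled the period for 258 days, extending the deadline to February 23, 2026.
The defendant's absence from the jurisdiction from February 27, 2025 to August 20, 2025 tolled the period for 174 days, extending the deadline to August 16, 2026.
The other events in the timeline have no effect on the limitation period under the stated rules.

August 16, 2026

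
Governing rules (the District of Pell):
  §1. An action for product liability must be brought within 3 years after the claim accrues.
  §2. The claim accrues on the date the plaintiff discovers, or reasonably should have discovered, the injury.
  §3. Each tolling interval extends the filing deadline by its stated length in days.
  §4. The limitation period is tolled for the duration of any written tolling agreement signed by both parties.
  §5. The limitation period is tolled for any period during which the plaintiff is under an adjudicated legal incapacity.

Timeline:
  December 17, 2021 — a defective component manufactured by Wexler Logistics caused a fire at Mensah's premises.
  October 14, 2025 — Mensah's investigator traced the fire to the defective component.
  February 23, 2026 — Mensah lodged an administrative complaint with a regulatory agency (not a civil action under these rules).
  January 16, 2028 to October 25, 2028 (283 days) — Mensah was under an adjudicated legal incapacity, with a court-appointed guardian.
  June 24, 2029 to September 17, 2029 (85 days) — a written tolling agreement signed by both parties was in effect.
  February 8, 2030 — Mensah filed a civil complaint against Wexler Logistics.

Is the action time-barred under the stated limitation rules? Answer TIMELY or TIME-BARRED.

Under the discovery rule, the claim accrued on October 14, 2025, when Mensah discovered the injury — not on the December 17, 2021 date of the underlying act.
3 years from October 14, 2025 is October 14, 2028.
The plaintiff's legal incapacity from January 16, 2028 to October 25, 2028 tolled the period for 283 days, extending the deadline to July 24, 2029.
Because the written tolling agreement ran from June 24, 2029 to September 17, 2029, the deadline is extended by 85 days to October 17, 2029.
None of the other events listed affects the running of the period under the stated rules.
Filing on February 8, 2030 missed the October 17, 2029 deadline — the action is time-barred.

TIME-BARRED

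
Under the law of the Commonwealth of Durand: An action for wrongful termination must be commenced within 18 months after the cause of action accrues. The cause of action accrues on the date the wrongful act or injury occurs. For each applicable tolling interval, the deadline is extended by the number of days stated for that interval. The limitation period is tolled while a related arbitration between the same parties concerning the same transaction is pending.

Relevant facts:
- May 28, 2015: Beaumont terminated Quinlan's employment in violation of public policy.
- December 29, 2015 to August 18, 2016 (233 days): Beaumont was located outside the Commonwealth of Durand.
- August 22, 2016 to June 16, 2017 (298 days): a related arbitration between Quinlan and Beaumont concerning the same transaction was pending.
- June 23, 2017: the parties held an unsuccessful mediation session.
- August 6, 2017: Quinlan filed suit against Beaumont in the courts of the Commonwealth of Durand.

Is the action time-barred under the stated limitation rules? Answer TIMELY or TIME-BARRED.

TIMELY

The claim accrued on May 28, 2015, when the wrongful act occurred.
The untolled deadline — 18 months after May 28, 2015 — is November 28, 2016.
Because the pending related arbitration ran from August 22, 2016 to June 16, 2017, the deadline is extended by 298 days to September 22, 2017.
Although the defendant's absence ran from December 29, 2015 to August 18, 2016, the stated rules do not make that a tolling event, so it is disregarded.
The other events in the timeline have no effect on the limitation period under the stated rules.
The August 6, 2017 filing precedes the September 22, 2017 deadline; the claim is timely.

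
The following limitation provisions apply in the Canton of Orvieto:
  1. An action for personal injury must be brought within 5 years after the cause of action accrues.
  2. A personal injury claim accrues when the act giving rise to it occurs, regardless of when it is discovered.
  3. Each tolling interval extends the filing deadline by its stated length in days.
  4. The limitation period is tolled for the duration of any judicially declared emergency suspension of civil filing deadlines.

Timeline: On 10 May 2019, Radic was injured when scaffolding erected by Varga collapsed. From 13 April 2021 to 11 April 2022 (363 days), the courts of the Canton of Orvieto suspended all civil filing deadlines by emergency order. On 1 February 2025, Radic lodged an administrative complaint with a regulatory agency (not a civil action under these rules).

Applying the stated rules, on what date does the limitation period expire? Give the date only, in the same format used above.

8 May 2025

The limitation period began to run on 10 May 2019.
5 years from 10 May 2019 is 10 May 2024.
The period was tolled for 363 days by the emergency suspension of filing deadlines (13 April 2021 to 11 April 2022), pushing the deadline to 8 May 2025.
The other events in the timeline have no effect on the limitation period under the stated rules.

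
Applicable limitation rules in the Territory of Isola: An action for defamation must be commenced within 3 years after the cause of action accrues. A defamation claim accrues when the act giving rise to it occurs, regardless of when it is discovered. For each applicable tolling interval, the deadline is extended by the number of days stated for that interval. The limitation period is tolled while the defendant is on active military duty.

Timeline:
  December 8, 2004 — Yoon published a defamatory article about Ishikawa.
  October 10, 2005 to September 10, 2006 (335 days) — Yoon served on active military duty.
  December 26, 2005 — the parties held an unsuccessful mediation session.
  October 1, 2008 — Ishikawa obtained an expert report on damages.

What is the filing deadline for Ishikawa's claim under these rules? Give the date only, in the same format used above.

November 7, 2008

The limitation period began to run on December 8, 2004.
The untolled deadline — 3 years after December 8, 2004 — is December 8, 2007.
The defendant's active military service from October 10, 2005 to September 10, 2006 tolled the period for 335 days, extending the deadline to November 7, 2008.
Nothing else in the chronology tolls or restarts the period.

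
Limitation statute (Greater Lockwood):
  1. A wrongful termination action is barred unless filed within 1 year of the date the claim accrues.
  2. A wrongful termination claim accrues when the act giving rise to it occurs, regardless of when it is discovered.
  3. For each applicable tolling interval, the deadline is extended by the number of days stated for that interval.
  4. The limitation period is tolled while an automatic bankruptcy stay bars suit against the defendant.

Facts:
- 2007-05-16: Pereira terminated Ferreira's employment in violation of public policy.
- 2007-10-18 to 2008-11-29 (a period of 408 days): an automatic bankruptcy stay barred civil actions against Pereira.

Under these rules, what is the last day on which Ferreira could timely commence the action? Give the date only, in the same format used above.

The limitation period began to run on 2007-05-16.
Adding the 1 year base period to 2007-05-16 gives a deadline of 2008-05-16, before any tolling.
The automatic bankruptcy stay from 2007-10-18 to 2008-11-29 tolled the period for 408 days, extending the deadline to 2009-06-28.

2009-06-28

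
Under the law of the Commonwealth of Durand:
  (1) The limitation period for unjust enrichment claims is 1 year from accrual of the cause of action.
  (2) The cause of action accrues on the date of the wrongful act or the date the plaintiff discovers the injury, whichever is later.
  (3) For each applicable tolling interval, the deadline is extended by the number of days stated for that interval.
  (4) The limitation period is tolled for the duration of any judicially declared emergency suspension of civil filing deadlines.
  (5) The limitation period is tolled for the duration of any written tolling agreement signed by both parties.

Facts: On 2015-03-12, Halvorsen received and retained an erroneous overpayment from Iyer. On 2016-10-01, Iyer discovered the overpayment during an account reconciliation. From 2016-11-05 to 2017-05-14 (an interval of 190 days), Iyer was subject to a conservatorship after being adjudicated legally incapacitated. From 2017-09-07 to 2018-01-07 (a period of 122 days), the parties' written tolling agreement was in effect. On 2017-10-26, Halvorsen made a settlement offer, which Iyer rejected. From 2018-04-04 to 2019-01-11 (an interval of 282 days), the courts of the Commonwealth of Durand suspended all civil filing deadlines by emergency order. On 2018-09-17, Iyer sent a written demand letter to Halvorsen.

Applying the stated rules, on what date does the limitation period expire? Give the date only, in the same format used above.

2018-01-31

The claim accrued on 2016-10-01 — the later of the 2015-03-12 act and the 2016-10-01 discovery.
The untolled deadline — 1 year after 2016-10-01 — is 2017-10-01.
The period was tolled for 122 days by the written tolling agreement (2017-09-07 to 2018-01-07), pushing the deadline to 2018-01-31.
The emergency suspension of filing deadlines starting 2018-04-04 came too late — the period had run on 2018-01-31 — and so does not extend the deadline.
Although the plaintiff's incapacity ran from 2016-11-05 to 2017-05-14, the stated rules do not make that a tolling event, so it is disregarded.
The other events in the timeline have no effect on the limitation period under the stated rules.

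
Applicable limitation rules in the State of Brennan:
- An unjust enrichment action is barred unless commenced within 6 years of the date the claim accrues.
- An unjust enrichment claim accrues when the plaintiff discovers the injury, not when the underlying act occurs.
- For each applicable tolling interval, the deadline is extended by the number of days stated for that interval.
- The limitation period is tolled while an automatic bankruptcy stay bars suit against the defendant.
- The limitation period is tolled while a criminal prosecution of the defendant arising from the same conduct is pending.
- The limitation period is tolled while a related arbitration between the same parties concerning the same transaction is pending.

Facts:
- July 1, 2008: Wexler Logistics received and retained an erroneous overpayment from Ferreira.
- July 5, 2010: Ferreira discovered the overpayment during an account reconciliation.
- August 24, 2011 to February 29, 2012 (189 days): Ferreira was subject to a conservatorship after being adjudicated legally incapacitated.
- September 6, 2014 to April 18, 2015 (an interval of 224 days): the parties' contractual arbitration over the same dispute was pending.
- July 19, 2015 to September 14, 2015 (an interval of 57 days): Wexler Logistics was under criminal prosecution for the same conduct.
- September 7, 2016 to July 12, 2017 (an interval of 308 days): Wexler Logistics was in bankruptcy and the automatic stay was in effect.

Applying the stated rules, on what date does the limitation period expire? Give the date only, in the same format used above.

Under the discovery rule, the claim accrued on July 5, 2010, when Ferreira discovered the injury — not on the July 1, 2008 date of the underlying act.
6 years from July 5, 2010 is July 5, 2016.
The pending related arbitration from September 6, 2014 to April 18, 2015 tolled the period for 224 days, extending the deadline to February 14, 2017.
The period was tolled for 57 days by the pending criminal prosecution (July 19, 2015 to September 14, 2015), pushing the deadline to April 12, 2017.
The period was tolled for 308 days by the automatic bankruptcy stay (September 7, 2016 to July 12, 2017), pushing the deadline to February 14, 2018.
No stated provision tolls the period for the plaintiff's incapacity, so the interval from August 24, 2011 to February 29, 2012 has no effect on the deadline.

February 14, 2018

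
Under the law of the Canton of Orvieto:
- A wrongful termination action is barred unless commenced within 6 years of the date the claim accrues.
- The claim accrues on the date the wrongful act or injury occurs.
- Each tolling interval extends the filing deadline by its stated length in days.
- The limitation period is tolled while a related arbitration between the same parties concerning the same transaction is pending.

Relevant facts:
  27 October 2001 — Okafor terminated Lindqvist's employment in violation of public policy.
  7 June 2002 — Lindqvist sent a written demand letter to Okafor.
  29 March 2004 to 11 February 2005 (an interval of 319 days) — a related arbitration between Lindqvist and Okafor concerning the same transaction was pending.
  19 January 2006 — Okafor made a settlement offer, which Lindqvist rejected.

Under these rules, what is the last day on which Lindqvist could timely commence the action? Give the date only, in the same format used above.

10 September 2008

The claim accrued on 27 October 2001, when the wrongful act occurred.
The untolled deadline — 6 years after 27 October 2001 — is 27 October 2007.
The pending related arbitration from 29 March 2004 to 11 February 2005 tolled the period for 319 days, extending the deadline to 10 September 2008.
The other events in the timeline have no effect on the limitation period under the stated rules.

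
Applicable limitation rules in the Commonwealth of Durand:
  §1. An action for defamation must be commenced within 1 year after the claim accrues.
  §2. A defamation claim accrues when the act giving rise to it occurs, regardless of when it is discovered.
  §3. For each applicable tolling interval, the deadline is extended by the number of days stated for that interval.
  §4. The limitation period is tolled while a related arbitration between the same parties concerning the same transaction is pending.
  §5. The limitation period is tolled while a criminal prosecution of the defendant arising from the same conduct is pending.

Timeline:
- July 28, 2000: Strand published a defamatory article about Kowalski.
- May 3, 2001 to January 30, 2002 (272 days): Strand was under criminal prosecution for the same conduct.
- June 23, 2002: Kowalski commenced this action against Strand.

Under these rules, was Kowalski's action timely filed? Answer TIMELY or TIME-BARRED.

TIME-BARRED

The claim accrued on July 28, 2000, when the wrongful act occurred.
The untolled deadline — 1 year after July 28, 2000 — is July 28, 2001.
The period was tolled for 272 days by the pending criminal prosecution (May 3, 2001 to January 30, 2002), pushing the deadline to April 26, 2002.
The June 23, 2002 filing falls after the April 26, 2002 deadline; the claim is time-barred.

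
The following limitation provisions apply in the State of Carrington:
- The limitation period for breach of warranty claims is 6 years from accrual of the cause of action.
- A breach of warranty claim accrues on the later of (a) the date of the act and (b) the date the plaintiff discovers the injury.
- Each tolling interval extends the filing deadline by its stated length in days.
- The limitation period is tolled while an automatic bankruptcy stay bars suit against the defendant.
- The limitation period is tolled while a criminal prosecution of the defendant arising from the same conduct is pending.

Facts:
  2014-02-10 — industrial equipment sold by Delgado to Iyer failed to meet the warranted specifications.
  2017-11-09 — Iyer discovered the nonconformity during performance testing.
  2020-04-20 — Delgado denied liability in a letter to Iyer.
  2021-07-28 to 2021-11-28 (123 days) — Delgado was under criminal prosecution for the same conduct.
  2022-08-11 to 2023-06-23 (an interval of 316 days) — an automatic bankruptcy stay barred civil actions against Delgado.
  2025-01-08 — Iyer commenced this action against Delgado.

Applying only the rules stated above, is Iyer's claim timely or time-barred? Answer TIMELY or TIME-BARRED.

Taking the later of the act (2014-02-10) and discovery (2017-11-09), the claim accrued on 2017-11-09.
6 years from 2017-11-09 is 2023-11-09.
The pending criminal prosecution from 2021-07-28 to 2021-11-28 tolled the period for 123 days, extending the deadline to 2024-03-11.
The automatic bankruptcy stay from 2022-08-11 to 2023-06-23 tolled the period for 316 days, extending the deadline to 2025-01-21.
None of the other events listed affects the running of the period under the stated rules.
Iyer filed on 2025-01-08, before the 2025-01-21 deadline, so the action is timely.

TIMELY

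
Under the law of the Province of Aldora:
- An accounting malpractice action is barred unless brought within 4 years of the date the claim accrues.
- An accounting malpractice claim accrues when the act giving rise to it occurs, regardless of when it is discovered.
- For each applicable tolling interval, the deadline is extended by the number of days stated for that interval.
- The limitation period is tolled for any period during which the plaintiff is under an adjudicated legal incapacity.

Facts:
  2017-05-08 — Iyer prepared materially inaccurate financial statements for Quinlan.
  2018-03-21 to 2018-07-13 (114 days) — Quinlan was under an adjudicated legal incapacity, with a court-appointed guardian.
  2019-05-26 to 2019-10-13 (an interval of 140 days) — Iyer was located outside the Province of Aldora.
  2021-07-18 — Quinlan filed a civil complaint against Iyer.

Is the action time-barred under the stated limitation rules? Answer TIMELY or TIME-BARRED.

TIMELY

The limitation period began to run on 2017-05-08.
4 years from 2017-05-08 is 2021-05-08.
Because the plaintiff's legal incapacity ran from 2018-03-21 to 2018-07-13, the deadline is extended by 114 days to 2021-08-30.
No stated provision tolls the period for the defendant's absence, so the interval from 2019-05-26 to 2019-10-13 has no effect on the deadline.
The 2021-07-18 filing precedes the 2021-08-30 deadline; the claim is timely.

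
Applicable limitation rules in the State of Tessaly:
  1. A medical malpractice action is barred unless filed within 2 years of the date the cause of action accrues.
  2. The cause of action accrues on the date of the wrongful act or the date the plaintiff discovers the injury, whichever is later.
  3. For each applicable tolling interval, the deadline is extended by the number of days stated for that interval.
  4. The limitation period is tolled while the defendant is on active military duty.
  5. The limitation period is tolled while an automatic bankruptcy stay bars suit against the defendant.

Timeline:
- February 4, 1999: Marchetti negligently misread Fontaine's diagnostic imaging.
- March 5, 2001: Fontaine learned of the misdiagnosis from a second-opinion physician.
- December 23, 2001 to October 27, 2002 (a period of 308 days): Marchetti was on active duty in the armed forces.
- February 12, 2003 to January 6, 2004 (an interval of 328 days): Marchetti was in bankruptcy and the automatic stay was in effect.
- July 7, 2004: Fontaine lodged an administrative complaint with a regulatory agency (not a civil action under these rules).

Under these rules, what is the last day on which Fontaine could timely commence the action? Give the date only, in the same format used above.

November 30, 2004

Taking the later of the act (February 4, 1999) and discovery (March 5, 2001), the claim accrued on March 5, 2001.
2 years from March 5, 2001 is March 5, 2003.
Because the defendant's active military service ran from December 23, 2001 to October 27, 2002, the deadline is extended by 308 days to January 7, 2004.
Because the automatic bankruptcy stay ran from February 12, 2003 to January 6, 2004, the deadline is extended by 328 days to November 30, 2004.
Nothing else in the chronology tolls or restarts the period.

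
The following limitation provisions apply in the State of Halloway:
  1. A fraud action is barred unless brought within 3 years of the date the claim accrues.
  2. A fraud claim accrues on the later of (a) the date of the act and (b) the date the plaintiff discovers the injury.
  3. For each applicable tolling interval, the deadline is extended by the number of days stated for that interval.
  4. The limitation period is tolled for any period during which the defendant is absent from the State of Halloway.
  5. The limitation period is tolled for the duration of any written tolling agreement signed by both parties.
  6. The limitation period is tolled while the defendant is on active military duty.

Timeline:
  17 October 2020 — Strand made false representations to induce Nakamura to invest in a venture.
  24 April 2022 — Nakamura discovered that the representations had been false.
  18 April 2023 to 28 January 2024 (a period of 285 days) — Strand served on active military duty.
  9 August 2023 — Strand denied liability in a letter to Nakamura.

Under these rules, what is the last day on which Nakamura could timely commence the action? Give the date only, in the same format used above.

3 February 2026

The claim accrued on 24 April 2022 — the later of the 17 October 2020 act and the 24 April 2022 discovery.
3 years from 24 April 2022 is 24 April 2025.
The period was tolled for 285 days by the defendant's active military service (18 April 2023 to 28 January 2024), pushing the deadline to 3 February 2026.
The other events in the timeline have no effect on the limitation period under the stated rules.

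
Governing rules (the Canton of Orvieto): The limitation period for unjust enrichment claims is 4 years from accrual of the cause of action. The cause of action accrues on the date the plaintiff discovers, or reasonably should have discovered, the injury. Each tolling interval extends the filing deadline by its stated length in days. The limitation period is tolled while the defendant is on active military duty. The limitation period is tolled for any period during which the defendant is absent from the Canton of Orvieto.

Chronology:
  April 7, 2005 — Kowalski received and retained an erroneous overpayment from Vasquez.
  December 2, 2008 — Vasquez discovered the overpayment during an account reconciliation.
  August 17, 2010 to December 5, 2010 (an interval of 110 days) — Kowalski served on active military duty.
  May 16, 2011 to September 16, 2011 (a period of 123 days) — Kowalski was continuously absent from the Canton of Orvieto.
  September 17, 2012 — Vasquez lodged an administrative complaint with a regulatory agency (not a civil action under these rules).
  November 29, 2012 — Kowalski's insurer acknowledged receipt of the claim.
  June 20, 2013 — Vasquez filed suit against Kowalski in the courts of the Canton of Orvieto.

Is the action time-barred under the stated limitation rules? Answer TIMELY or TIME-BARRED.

The claim did not accrue until Vasquez discovered the injury on December 2, 2008; the April 7, 2005 act date does not start the clock under the stated rule.
4 years from December 2, 2008 is December 2, 2012.
Because the defendant's active military service ran from August 17, 2010 to December 5, 2010, the deadline is extended by 110 days to March 22, 2013.
The period was tolled for 123 days by the defendant's absence from the jurisdiction (May 16, 2011 to September 16, 2011), pushing the deadline to July 23, 2013.
Nothing else in the chronology tolls or restarts the period.
Vasquez filed on June 20, 2013, before the July 23, 2013 deadline, so the action is timely.

TIMELY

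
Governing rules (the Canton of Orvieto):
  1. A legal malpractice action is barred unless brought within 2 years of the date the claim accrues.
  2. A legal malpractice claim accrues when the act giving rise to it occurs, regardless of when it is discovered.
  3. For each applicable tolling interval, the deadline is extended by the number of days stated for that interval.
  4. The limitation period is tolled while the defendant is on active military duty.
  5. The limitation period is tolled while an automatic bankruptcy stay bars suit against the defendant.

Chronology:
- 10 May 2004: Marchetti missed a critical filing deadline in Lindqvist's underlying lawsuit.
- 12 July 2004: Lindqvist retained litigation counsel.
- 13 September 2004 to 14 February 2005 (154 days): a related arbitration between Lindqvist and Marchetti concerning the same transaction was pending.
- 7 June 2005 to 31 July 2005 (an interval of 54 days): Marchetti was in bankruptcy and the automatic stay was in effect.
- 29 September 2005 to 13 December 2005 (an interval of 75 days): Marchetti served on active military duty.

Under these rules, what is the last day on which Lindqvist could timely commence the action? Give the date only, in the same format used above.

The claim accrued on 10 May 2004, the date of the act.
Adding the 2 years base period to 10 May 2004 gives a deadline of 10 May 2006, before any tolling.
The period was tolled for 54 days by the automatic bankruptcy stay (7 June 2005 to 31 July 2005), pushing the deadline to 3 July 2006.
The defendant's active military service from 29 September 2005 to 13 December 2005 tolled the period for 75 days, extending the deadline to 16 September 2006.
Although a pending arbitration ran from 13 September 2004 to 14 February 2005, the stated rules do not make that a tolling event, so it is disregarded.
None of the other events listed affects the running of the period under the stated rules.

16 September 2006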